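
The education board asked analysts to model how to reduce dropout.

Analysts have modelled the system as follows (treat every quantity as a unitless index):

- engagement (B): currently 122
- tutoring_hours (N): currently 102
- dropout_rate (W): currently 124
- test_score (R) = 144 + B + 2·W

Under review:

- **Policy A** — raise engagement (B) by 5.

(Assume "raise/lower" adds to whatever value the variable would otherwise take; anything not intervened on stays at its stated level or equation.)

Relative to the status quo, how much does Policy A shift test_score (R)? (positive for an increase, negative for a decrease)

Baseline:
  B = 122
  W = 124
  R = 144 + 122 + 2·124 = 514
Policy A (B + 5):
  B = 122 + 5 = 127
  W = 124
  R = 144 + 127 + 2·124 = 519
Change in R: 519 − 514 = 5

5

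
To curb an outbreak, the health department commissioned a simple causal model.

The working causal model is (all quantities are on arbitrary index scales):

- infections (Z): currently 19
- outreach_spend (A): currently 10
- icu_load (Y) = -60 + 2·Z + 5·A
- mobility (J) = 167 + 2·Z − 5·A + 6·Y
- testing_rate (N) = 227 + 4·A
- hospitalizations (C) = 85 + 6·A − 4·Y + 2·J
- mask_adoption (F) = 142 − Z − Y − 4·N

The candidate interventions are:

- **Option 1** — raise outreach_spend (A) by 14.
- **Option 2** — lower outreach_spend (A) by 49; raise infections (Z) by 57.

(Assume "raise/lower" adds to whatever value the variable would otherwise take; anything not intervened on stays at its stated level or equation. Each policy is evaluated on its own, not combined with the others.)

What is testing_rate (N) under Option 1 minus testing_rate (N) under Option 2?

252

Option 1 (A + 14):
  A = 10 + 14 = 24
  N = 227 + 4·24 = 323
Option 2 (A − 49, Z + 57):
  A = 10 − 49 = -39
  N = 227 + 4·(-39) = 71
N: 323 − 71 = 252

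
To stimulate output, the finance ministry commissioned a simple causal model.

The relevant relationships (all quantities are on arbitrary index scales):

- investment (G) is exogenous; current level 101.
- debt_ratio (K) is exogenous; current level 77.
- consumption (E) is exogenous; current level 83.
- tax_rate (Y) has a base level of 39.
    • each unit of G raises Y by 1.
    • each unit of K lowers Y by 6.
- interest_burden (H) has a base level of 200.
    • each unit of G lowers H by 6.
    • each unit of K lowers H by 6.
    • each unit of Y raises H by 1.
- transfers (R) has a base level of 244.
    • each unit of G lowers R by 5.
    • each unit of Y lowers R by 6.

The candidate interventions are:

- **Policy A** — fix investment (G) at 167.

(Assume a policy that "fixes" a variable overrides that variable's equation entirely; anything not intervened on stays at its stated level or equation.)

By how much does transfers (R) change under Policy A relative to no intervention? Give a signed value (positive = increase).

-726

Baseline:
  G = 101
  K = 77
  Y = 39 + 101 − 6·77 = -322
  R = 244 − 5·101 − 6·(-322) = 1671
Policy A (G := 167):
  G = 167
  K = 77
  Y = 39 + 167 − 6·77 = -256
  R = 244 − 5·167 − 6·(-256) = 945
Change in R: 945 − 1671 = -726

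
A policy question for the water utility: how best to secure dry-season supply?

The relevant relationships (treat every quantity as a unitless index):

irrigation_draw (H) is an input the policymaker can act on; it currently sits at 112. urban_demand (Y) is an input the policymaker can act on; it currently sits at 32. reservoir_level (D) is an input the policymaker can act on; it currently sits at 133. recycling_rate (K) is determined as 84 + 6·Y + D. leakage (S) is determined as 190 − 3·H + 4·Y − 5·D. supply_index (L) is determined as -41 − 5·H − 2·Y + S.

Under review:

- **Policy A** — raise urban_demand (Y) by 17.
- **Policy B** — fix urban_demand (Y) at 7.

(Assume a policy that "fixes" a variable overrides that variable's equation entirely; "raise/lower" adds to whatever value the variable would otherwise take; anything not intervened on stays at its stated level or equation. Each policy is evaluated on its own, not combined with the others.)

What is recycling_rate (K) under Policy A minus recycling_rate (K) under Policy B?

Policy A (Y + 17):
  Y = 32 + 17 = 49
  D = 133
  K = 84 + 6·49 + 133 = 511
Policy B (Y := 7):
  Y = 7
  D = 133
  K = 84 + 6·7 + 133 = 259
K: 511 − 259 = 252

252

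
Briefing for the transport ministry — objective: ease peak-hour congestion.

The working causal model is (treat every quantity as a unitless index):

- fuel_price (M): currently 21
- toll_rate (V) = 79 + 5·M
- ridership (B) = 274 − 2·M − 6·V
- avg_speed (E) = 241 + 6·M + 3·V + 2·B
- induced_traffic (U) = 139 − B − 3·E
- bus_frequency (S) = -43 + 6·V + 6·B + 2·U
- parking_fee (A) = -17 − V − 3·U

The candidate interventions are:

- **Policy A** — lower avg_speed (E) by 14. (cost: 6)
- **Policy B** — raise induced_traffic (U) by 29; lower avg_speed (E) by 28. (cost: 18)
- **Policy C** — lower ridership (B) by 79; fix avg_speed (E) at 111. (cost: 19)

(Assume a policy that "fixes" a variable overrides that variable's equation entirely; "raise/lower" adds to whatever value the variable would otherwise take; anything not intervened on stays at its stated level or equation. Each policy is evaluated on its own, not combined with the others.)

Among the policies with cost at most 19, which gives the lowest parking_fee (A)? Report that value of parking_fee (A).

-10998

Policy A (E − 14):
  M = 21
  V = 79 + 5·21 = 184
  B = 274 − 2·21 − 6·184 = -872
  E = 241 + 6·21 + 3·184 + 2·(-872) (−14 from intervention) = -839
  U = 139 − (-872) − 3·(-839) = 3528
  A = -17 − 184 − 3·3528 = -10785
Policy B (U + 29, E − 28):
  M = 21
  V = 79 + 5·21 = 184
  B = 274 − 2·21 − 6·184 = -872
  E = 241 + 6·21 + 3·184 + 2·(-872) (−28 from intervention) = -853
  U = 139 − (-872) − 3·(-853) (+29 from intervention) = 3599
  A = -17 − 184 − 3·3599 = -10998
Policy C (B − 79, E := 111):
  M = 21
  V = 79 + 5·21 = 184
  B = 274 − 2·21 − 6·184 (−79 from intervention) = -951
  E = 111
  U = 139 − (-951) − 3·111 = 757
  A = -17 − 184 − 3·757 = -2472
Comparing — Policy A: A=-10785, Policy B: A=-10998, Policy C: A=-2472. Lowest is -10998 (Policy B).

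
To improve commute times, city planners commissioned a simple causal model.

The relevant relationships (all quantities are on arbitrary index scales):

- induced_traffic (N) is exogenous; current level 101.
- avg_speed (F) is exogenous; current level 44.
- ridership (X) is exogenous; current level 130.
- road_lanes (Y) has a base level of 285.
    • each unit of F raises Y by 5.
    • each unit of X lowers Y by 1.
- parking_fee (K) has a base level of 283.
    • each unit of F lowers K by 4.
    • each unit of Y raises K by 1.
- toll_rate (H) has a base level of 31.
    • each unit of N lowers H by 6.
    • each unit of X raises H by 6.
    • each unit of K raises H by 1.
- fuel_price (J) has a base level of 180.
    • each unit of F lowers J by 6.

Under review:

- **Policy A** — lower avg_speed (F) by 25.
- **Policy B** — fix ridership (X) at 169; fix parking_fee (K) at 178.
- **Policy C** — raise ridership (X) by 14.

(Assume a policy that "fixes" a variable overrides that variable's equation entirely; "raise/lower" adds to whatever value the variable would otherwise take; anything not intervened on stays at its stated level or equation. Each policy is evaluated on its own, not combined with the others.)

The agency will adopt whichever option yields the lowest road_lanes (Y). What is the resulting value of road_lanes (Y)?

Policy A (F − 25):
  F = 44 − 25 = 19
  X = 130
  Y = 285 + 5·19 − 130 = 250
Policy B (X := 169, K := 178):
  F = 44
  X = 169
  Y = 285 + 5·44 − 169 = 336
Policy C (X + 14):
  F = 44
  X = 130 + 14 = 144
  Y = 285 + 5·44 − 144 = 361
Comparing — Policy A: Y=250, Policy B: Y=336, Policy C: Y=361. Lowest is 250 (Policy A).

250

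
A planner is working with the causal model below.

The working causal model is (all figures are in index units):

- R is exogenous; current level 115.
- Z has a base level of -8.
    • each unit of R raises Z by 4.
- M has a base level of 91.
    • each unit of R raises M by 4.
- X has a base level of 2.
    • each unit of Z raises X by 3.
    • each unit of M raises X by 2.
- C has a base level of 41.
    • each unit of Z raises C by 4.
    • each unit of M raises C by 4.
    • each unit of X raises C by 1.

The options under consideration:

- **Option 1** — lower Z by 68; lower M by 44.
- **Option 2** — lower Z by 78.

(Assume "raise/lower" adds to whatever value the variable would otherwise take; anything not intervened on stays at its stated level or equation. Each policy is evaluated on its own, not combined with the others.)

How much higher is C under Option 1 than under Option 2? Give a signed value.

Option 1 (Z − 68, M − 44):
  R = 115
  Z = -8 + 4·115 (−68 from intervention) = 384
  M = 91 + 4·115 (−44 from intervention) = 507
  X = 2 + 3·384 + 2·507 = 2168
  C = 41 + 4·384 + 4·507 + 2168 = 5773
Option 2 (Z − 78):
  R = 115
  Z = -8 + 4·115 (−78 from intervention) = 374
  M = 91 + 4·115 = 551
  X = 2 + 3·374 + 2·551 = 2226
  C = 41 + 4·374 + 4·551 + 2226 = 5967
C: 5773 − 5967 = -194

-194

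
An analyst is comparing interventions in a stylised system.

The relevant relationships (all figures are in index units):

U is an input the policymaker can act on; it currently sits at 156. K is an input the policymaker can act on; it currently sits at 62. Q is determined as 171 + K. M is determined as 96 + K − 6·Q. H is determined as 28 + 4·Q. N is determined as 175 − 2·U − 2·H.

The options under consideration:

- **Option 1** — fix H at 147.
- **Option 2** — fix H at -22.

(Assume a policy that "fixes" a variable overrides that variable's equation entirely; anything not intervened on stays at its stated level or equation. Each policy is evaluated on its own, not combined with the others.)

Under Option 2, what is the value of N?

-93

Option 2 (H := -22):
  U = 156
  K = 62
  Q = 171 + 62 = 233
  H = -22
  N = 175 − 2·156 − 2·(-22) = -93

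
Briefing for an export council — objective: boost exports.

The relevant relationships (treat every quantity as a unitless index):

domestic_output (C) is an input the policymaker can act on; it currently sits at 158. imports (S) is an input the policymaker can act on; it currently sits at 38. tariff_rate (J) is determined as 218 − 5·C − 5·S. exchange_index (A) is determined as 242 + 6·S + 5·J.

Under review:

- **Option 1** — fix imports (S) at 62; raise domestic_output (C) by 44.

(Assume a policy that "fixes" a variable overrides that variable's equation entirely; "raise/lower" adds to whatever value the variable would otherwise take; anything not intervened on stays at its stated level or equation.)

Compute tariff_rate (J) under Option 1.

Option 1 (S := 62, C + 44):
  C = 158 + 44 = 202
  S = 62
  J = 218 − 5·202 − 5·62 = -1102

-1102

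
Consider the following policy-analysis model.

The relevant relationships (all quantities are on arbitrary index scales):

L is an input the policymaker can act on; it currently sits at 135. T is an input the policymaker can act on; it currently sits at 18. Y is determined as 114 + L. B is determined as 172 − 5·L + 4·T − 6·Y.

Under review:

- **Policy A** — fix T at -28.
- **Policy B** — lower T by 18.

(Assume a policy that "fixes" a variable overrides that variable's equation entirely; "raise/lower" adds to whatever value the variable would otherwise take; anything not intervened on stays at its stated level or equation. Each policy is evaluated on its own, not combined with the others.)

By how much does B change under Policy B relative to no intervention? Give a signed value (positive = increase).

-72

Baseline:
  L = 135
  T = 18
  Y = 114 + 135 = 249
  B = 172 − 5·135 + 4·18 − 6·249 = -1925
Policy B (T − 18):
  L = 135
  T = 18 − 18 = 0
  Y = 114 + 135 = 249
  B = 172 − 5·135 + 4·0 − 6·249 = -1997
Change in B: -1997 − (-1925) = -72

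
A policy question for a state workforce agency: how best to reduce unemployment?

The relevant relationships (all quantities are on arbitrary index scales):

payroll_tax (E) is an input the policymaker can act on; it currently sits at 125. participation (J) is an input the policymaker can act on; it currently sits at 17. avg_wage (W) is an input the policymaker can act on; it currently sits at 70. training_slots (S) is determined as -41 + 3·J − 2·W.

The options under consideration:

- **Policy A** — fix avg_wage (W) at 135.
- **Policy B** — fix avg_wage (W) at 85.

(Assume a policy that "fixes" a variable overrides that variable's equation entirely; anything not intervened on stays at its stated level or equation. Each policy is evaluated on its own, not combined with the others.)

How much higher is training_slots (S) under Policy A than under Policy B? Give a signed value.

Policy A (W := 135):
  J = 17
  W = 135
  S = -41 + 3·17 − 2·135 = -260
Policy B (W := 85):
  J = 17
  W = 85
  S = -41 + 3·17 − 2·85 = -160
S: -260 − (-160) = -100

-100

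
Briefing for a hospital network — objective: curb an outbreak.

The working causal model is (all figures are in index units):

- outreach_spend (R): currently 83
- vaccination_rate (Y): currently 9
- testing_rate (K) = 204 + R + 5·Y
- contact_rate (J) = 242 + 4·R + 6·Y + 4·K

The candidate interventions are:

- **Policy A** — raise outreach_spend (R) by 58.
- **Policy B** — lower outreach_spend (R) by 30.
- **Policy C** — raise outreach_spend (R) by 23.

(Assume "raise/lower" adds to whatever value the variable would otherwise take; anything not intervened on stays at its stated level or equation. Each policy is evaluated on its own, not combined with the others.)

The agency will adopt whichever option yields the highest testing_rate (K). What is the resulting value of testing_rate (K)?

390

Policy A (R + 58):
  R = 83 + 58 = 141
  Y = 9
  K = 204 + 141 + 5·9 = 390
Policy B (R − 30):
  R = 83 − 30 = 53
  Y = 9
  K = 204 + 53 + 5·9 = 302
Policy C (R + 23):
  R = 83 + 23 = 106
  Y = 9
  K = 204 + 106 + 5·9 = 355
Comparing — Policy A: K=390, Policy B: K=302, Policy C: K=355. Highest is 390 (Policy A).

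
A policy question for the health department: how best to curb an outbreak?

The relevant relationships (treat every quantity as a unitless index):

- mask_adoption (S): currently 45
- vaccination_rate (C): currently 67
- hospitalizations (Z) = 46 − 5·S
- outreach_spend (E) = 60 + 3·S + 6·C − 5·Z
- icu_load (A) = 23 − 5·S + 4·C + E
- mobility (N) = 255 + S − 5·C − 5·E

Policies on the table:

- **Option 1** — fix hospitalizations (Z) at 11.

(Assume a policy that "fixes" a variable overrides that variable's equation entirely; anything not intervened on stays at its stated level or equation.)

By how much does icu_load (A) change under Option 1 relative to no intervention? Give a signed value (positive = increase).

Baseline:
  S = 45
  C = 67
  Z = 46 − 5·45 = -179
  E = 60 + 3·45 + 6·67 − 5·(-179) = 1492
  A = 23 − 5·45 + 4·67 + 1492 = 1558
Option 1 (Z := 11):
  S = 45
  C = 67
  Z = 11
  E = 60 + 3·45 + 6·67 − 5·11 = 542
  A = 23 − 5·45 + 4·67 + 542 = 608
Change in A: 608 − 1558 = -950

-950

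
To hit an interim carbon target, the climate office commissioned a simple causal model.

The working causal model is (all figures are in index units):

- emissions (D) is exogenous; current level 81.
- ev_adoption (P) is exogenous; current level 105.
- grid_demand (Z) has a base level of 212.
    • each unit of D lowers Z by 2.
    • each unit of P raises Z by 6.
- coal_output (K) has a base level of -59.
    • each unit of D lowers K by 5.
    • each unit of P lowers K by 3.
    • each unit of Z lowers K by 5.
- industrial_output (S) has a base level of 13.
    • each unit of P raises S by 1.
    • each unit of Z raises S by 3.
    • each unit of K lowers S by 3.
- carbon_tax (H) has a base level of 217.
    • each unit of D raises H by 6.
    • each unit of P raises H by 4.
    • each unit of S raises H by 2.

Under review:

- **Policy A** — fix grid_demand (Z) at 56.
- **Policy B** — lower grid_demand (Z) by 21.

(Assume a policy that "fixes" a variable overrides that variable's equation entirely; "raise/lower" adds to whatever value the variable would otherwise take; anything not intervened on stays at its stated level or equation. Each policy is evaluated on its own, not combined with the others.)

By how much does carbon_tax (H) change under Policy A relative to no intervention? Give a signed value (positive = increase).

Baseline:
  D = 81
  P = 105
  Z = 212 − 2·81 + 6·105 = 680
  K = -59 − 5·81 − 3·105 − 5·680 = -4179
  S = 13 + 105 + 3·680 − 3·(-4179) = 14695
  H = 217 + 6·81 + 4·105 + 2·14695 = 30513
Policy A (Z := 56):
  D = 81
  P = 105
  Z = 56
  K = -59 − 5·81 − 3·105 − 5·56 = -1059
  S = 13 + 105 + 3·56 − 3·(-1059) = 3463
  H = 217 + 6·81 + 4·105 + 2·3463 = 8049
Change in H: 8049 − 30513 = -22464

-22464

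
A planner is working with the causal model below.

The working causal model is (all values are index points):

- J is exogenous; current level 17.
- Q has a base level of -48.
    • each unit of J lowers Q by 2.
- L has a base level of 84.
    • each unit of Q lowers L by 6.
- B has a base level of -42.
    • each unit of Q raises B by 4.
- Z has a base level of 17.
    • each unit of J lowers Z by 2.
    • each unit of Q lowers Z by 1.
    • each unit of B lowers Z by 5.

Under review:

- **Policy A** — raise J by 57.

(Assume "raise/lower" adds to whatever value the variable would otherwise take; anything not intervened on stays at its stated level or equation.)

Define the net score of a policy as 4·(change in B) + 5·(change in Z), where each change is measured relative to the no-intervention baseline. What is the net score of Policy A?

Baseline:
  J = 17
  Q = -48 − 2·17 = -82
  B = -42 + 4·(-82) = -370
  Z = 17 − 2·17 − (-82) − 5·(-370) = 1915
Policy A (J + 57):
  J = 17 + 57 = 74
  Q = -48 − 2·74 = -196
  B = -42 + 4·(-196) = -826
  Z = 17 − 2·74 − (-196) − 5·(-826) = 4195
ΔB = -826 − (-370) = -456; ΔZ = 4195 − 1915 = 2280
Score = 4·(-456) + 5·2280 = 9576

9576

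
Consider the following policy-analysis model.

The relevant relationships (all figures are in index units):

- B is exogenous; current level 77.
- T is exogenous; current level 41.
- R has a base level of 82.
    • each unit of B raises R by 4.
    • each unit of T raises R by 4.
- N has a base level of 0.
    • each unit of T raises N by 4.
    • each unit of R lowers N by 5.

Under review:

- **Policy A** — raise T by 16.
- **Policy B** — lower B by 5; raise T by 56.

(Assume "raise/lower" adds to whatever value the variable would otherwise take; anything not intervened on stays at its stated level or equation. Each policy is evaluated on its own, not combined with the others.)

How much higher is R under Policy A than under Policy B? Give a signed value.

-140

Policy A (T + 16):
  B = 77
  T = 41 + 16 = 57
  R = 82 + 4·77 + 4·57 = 618
Policy B (B − 5, T + 56):
  B = 77 − 5 = 72
  T = 41 + 56 = 97
  R = 82 + 4·72 + 4·97 = 758
R: 618 − 758 = -140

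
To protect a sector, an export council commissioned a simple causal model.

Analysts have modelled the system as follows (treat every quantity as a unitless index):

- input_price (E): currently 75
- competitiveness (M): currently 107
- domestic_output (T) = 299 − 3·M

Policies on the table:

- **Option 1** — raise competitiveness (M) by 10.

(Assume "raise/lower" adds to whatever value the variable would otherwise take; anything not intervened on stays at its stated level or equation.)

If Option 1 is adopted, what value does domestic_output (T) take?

-52

Option 1 (M + 10):
  M = 107 + 10 = 117
  T = 299 − 3·117 = -52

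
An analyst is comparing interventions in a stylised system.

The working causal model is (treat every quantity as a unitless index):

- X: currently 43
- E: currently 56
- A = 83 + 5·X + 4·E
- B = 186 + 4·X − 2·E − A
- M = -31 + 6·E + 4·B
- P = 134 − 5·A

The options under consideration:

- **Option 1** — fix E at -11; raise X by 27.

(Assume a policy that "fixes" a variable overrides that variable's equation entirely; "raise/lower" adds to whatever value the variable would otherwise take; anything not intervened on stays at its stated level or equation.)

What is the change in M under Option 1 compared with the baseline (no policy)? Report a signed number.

1098

Baseline:
  X = 43
  E = 56
  A = 83 + 5·43 + 4·56 = 522
  B = 186 + 4·43 − 2·56 − 522 = -276
  M = -31 + 6·56 + 4·(-276) = -799
Option 1 (E := -11, X + 27):
  X = 43 + 27 = 70
  E = -11
  A = 83 + 5·70 + 4·(-11) = 389
  B = 186 + 4·70 − 2·(-11) − 389 = 99
  M = -31 + 6·(-11) + 4·99 = 299
Change in M: 299 − (-799) = 1098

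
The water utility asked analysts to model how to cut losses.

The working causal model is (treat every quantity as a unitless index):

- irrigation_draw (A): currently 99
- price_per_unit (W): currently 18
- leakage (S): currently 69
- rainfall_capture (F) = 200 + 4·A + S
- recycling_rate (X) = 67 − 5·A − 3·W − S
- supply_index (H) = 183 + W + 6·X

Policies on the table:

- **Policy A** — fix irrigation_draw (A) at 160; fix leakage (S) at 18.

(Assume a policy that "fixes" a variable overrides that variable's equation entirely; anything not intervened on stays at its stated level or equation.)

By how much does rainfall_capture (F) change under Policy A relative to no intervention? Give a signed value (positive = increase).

193

Baseline:
  A = 99
  S = 69
  F = 200 + 4·99 + 69 = 665
Policy A (A := 160, S := 18):
  A = 160
  S = 18
  F = 200 + 4·160 + 18 = 858
Change in F: 858 − 665 = 193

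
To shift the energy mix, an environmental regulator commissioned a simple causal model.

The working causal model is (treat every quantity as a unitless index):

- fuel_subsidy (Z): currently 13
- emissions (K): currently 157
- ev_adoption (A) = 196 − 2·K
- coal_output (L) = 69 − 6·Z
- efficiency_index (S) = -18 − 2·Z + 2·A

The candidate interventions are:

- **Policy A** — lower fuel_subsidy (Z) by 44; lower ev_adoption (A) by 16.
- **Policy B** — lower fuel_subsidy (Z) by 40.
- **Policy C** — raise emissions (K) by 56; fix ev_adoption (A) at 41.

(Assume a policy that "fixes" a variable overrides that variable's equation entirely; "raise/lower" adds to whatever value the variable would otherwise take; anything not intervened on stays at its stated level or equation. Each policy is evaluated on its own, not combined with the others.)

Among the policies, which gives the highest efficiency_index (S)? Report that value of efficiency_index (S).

Policy A (Z − 44, A − 16):
  Z = 13 − 44 = -31
  K = 157
  A = 196 − 2·157 (−16 from intervention) = -134
  S = -18 − 2·(-31) + 2·(-134) = -224
Policy B (Z − 40):
  Z = 13 − 40 = -27
  K = 157
  A = 196 − 2·157 = -118
  S = -18 − 2·(-27) + 2·(-118) = -200
Policy C (K + 56, A := 41):
  Z = 13
  K = 157 + 56 = 213
  A = 41
  S = -18 − 2·13 + 2·41 = 38
Comparing — Policy A: S=-224, Policy B: S=-200, Policy C: S=38. Highest is 38 (Policy C).

38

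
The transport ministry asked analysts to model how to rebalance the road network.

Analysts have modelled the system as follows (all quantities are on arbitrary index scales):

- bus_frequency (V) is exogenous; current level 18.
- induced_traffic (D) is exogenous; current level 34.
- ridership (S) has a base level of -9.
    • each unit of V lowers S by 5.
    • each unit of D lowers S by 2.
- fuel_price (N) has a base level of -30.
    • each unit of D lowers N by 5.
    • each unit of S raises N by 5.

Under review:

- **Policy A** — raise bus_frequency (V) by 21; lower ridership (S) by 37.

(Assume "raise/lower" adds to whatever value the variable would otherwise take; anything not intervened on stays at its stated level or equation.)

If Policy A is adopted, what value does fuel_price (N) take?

Policy A (V + 21, S − 37):
  V = 18 + 21 = 39
  D = 34
  S = -9 − 5·39 − 2·34 (−37 from intervention) = -309
  N = -30 − 5·34 + 5·(-309) = -1745

-1745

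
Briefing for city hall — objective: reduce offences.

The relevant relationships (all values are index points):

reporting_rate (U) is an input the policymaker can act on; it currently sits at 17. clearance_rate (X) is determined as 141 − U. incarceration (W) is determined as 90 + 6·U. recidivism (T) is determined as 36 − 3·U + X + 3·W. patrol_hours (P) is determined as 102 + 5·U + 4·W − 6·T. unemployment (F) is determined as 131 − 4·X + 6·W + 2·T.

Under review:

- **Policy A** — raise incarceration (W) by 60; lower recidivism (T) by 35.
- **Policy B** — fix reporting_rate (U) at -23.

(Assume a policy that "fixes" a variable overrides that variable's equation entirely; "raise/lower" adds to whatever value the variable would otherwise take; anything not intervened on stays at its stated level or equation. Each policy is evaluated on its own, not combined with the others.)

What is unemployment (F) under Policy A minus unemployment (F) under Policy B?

3370

Policy A (W + 60, T − 35):
  U = 17
  X = 141 − 17 = 124
  W = 90 + 6·17 (+60 from intervention) = 252
  T = 36 − 3·17 + 124 + 3·252 (−35 from intervention) = 830
  F = 131 − 4·124 + 6·252 + 2·830 = 2807
Policy B (U := -23):
  U = -23
  X = 141 − (-23) = 164
  W = 90 + 6·(-23) = -48
  T = 36 − 3·(-23) + 164 + 3·(-48) = 125
  F = 131 − 4·164 + 6·(-48) + 2·125 = -563
F: 2807 − (-563) = 3370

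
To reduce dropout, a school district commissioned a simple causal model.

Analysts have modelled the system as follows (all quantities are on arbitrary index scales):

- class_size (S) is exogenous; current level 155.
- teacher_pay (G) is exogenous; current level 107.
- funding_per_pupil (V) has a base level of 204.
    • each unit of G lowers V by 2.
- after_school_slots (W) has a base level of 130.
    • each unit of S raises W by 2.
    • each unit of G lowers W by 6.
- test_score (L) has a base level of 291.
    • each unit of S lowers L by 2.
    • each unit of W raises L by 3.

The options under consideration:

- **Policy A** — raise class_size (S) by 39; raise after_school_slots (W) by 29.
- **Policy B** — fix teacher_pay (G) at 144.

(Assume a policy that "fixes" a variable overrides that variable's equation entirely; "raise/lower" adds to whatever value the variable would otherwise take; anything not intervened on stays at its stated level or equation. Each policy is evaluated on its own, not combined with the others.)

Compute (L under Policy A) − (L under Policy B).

909

Policy A (S + 39, W + 29):
  S = 155 + 39 = 194
  G = 107
  W = 130 + 2·194 − 6·107 (+29 from intervention) = -95
  L = 291 − 2·194 + 3·(-95) = -382
Policy B (G := 144):
  S = 155
  G = 144
  W = 130 + 2·155 − 6·144 = -424
  L = 291 − 2·155 + 3·(-424) = -1291
L: -382 − (-1291) = 909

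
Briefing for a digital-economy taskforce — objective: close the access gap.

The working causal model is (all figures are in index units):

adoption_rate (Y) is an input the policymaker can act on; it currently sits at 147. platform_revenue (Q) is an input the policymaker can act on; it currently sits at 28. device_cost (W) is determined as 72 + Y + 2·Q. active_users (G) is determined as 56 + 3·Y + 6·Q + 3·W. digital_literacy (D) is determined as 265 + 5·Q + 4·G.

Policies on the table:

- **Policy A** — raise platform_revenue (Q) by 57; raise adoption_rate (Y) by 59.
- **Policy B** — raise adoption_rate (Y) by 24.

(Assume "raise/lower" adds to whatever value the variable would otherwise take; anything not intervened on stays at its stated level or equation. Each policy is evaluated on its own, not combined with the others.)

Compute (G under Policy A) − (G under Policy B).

894

Policy A (Q + 57, Y + 59):
  Y = 147 + 59 = 206
  Q = 28 + 57 = 85
  W = 72 + 206 + 2·85 = 448
  G = 56 + 3·206 + 6·85 + 3·448 = 2528
Policy B (Y + 24):
  Y = 147 + 24 = 171
  Q = 28
  W = 72 + 171 + 2·28 = 299
  G = 56 + 3·171 + 6·28 + 3·299 = 1634
G: 2528 − 1634 = 894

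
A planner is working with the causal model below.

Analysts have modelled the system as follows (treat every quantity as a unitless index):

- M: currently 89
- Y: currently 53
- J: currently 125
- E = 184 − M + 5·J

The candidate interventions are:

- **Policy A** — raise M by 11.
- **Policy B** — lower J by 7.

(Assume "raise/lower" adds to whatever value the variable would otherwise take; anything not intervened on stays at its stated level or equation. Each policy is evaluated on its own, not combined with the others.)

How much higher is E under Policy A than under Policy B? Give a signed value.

Policy A (M + 11):
  M = 89 + 11 = 100
  J = 125
  E = 184 − 100 + 5·125 = 709
Policy B (J − 7):
  M = 89
  J = 125 − 7 = 118
  E = 184 − 89 + 5·118 = 685
E: 709 − 685 = 24

24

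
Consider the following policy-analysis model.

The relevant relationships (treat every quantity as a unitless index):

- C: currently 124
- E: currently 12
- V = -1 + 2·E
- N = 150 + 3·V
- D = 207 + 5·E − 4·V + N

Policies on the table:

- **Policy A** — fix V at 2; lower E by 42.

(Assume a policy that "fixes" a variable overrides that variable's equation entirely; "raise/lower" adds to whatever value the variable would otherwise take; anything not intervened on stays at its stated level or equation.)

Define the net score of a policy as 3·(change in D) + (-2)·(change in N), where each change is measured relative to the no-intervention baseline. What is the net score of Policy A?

Baseline:
  E = 12
  V = -1 + 2·12 = 23
  N = 150 + 3·23 = 219
  D = 207 + 5·12 − 4·23 + 219 = 394
Policy A (V := 2, E − 42):
  E = 12 − 42 = -30
  V = 2
  N = 150 + 3·2 = 156
  D = 207 + 5·(-30) − 4·2 + 156 = 205
ΔD = 205 − 394 = -189; ΔN = 156 − 219 = -63
Score = 3·(-189) + (-2)·(-63) = -441

-441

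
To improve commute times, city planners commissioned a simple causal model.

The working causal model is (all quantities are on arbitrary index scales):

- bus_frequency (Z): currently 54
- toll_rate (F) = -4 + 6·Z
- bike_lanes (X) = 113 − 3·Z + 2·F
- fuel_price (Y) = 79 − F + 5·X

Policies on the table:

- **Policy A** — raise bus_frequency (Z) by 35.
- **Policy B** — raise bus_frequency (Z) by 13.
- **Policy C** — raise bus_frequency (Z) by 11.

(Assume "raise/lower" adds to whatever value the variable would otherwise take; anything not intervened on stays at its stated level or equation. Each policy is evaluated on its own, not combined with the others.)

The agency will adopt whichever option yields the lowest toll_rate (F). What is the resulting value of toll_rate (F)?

Policy A (Z + 35):
  Z = 54 + 35 = 89
  F = -4 + 6·89 = 530
Policy B (Z + 13):
  Z = 54 + 13 = 67
  F = -4 + 6·67 = 398
Policy C (Z + 11):
  Z = 54 + 11 = 65
  F = -4 + 6·65 = 386
Comparing — Policy A: F=530, Policy B: F=398, Policy C: F=386. Lowest is 386 (Policy C).

386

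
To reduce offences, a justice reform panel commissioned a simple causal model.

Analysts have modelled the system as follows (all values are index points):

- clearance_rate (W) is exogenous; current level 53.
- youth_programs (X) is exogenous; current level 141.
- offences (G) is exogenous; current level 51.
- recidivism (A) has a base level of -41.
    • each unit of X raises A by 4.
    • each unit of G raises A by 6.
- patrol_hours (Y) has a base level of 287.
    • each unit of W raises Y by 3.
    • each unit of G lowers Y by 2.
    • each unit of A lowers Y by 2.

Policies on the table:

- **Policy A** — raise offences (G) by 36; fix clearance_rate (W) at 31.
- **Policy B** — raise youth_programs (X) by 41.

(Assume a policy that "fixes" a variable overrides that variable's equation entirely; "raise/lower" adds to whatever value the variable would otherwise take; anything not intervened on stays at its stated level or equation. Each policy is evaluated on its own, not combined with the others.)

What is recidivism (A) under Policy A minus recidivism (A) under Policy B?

52

Policy A (G + 36, W := 31):
  X = 141
  G = 51 + 36 = 87
  A = -41 + 4·141 + 6·87 = 1045
Policy B (X + 41):
  X = 141 + 41 = 182
  G = 51
  A = -41 + 4·182 + 6·51 = 993
A: 1045 − 993 = 52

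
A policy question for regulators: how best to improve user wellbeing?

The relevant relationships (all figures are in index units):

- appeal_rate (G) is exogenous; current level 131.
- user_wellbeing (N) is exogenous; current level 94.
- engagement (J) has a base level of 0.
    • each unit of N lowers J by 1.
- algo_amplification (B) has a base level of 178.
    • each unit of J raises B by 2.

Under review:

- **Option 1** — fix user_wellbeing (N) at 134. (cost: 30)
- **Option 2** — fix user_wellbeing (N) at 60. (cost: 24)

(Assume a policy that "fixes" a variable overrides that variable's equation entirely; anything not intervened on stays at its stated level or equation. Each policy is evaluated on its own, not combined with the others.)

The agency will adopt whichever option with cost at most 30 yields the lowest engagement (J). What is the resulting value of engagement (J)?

Option 1 (N := 134):
  N = 134
  J = 0 − 134 = -134
Option 2 (N := 60):
  N = 60
  J = 0 − 60 = -60
Comparing — Option 1: J=-134, Option 2: J=-60. Lowest is -134 (Option 1).

-134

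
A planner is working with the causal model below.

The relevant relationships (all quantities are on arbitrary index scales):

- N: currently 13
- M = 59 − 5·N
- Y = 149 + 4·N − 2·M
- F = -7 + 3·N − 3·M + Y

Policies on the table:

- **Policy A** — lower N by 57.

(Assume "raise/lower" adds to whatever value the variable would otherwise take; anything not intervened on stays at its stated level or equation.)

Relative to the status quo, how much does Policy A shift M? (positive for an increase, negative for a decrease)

285

Baseline:
  N = 13
  M = 59 − 5·13 = -6
Policy A (N − 57):
  N = 13 − 57 = -44
  M = 59 − 5·(-44) = 279
Change in M: 279 − (-6) = 285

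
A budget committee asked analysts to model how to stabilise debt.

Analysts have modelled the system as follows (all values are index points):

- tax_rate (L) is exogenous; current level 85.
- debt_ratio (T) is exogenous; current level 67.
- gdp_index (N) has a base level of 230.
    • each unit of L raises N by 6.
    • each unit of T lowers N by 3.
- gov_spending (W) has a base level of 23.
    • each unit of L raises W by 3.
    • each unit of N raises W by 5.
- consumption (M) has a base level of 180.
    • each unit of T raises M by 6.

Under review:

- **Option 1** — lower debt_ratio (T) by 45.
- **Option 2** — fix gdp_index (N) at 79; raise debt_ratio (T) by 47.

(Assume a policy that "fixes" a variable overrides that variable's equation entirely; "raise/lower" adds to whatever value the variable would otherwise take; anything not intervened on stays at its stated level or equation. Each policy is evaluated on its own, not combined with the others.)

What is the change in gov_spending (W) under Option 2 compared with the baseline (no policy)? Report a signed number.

Baseline:
  L = 85
  T = 67
  N = 230 + 6·85 − 3·67 = 539
  W = 23 + 3·85 + 5·539 = 2973
Option 2 (N := 79, T + 47):
  L = 85
  T = 67 + 47 = 114
  N = 79
  W = 23 + 3·85 + 5·79 = 673
Change in W: 673 − 2973 = -2300

-2300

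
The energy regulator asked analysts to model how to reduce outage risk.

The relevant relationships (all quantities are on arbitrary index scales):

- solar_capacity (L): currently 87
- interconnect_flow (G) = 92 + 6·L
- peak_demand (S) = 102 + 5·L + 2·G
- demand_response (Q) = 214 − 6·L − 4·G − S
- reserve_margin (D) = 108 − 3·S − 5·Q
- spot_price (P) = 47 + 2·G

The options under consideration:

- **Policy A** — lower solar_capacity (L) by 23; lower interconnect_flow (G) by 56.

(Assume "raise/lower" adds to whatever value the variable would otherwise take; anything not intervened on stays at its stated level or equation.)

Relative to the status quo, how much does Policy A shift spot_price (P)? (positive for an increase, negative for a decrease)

-388

Baseline:
  L = 87
  G = 92 + 6·87 = 614
  P = 47 + 2·614 = 1275
Policy A (L − 23, G − 56):
  L = 87 − 23 = 64
  G = 92 + 6·64 (−56 from intervention) = 420
  P = 47 + 2·420 = 887
Change in P: 887 − 1275 = -388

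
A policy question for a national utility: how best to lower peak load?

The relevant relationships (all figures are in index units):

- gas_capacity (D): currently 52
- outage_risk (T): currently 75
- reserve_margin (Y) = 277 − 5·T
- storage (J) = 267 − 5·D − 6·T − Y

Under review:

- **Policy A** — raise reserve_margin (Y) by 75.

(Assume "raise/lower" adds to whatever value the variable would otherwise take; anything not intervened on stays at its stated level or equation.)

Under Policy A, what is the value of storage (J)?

-420

Policy A (Y + 75):
  D = 52
  T = 75
  Y = 277 − 5·75 (+75 from intervention) = -23
  J = 267 − 5·52 − 6·75 − (-23) = -420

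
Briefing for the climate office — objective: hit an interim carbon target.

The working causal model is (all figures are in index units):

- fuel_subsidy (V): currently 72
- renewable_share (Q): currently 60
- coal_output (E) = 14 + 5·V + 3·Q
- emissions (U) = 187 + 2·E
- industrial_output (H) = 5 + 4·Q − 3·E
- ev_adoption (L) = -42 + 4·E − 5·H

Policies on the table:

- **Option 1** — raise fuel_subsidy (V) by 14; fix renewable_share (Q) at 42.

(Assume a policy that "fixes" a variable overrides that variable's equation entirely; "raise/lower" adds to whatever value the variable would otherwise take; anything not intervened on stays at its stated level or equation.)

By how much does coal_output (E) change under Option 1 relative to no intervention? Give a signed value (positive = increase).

16

Baseline:
  V = 72
  Q = 60
  E = 14 + 5·72 + 3·60 = 554
Option 1 (V + 14, Q := 42):
  V = 72 + 14 = 86
  Q = 42
  E = 14 + 5·86 + 3·42 = 570
Change in E: 570 − 554 = 16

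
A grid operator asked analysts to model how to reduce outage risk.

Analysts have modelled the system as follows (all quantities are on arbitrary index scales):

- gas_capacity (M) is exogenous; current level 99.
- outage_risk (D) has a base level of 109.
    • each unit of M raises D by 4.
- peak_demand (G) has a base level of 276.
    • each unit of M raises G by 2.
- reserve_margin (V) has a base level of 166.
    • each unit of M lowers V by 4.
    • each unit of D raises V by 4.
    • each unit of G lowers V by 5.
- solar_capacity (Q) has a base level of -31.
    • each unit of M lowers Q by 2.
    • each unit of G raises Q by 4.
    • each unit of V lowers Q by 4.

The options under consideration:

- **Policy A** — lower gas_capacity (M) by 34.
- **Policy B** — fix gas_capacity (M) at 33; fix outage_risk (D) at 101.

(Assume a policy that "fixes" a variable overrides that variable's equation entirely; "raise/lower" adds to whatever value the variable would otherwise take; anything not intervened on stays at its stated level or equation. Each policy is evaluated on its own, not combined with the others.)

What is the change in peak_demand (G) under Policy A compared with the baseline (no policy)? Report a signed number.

-68

Baseline:
  M = 99
  G = 276 + 2·99 = 474
Policy A (M − 34):
  M = 99 − 34 = 65
  G = 276 + 2·65 = 406
Change in G: 406 − 474 = -68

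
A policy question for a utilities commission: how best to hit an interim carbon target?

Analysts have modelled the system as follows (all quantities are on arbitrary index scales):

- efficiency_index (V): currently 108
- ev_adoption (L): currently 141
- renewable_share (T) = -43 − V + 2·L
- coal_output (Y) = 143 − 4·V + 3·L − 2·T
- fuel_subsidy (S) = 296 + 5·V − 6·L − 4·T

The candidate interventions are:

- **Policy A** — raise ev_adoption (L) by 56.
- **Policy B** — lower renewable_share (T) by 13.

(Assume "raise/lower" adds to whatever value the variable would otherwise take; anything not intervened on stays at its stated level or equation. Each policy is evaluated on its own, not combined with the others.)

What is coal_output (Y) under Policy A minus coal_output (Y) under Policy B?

-82

Policy A (L + 56):
  V = 108
  L = 141 + 56 = 197
  T = -43 − 108 + 2·197 = 243
  Y = 143 − 4·108 + 3·197 − 2·243 = -184
Policy B (T − 13):
  V = 108
  L = 141
  T = -43 − 108 + 2·141 (−13 from intervention) = 118
  Y = 143 − 4·108 + 3·141 − 2·118 = -102
Y: -184 − (-102) = -82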